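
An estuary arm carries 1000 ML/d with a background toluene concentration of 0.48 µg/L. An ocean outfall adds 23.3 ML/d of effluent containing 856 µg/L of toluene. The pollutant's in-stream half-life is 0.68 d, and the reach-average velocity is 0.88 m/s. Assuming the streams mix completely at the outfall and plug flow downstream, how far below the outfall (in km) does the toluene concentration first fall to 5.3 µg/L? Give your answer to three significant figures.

98.9 km

Conservation of mass: C = (1000·0.4800 + 23.30·856.0) / 1023 = 20420/1023 = 19.96 µg/L.
Half-life 0.68 d → k = ln 2 / 0.68 = 1.019 d⁻¹.
Set 19.96·exp(−k·t) = 5.3 → t = ln(19.96/5.3)/k = 112400 s = 31.22 h.
Distance = v·t = 0.88·112400 = 98910 m = 98.91 km.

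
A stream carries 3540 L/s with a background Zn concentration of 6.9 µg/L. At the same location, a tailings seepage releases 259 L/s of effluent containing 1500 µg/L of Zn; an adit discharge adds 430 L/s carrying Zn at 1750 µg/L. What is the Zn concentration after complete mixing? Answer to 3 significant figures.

Flow-weighted average: C = (3540·6.900 + 259.0·1500 + 430.0·1750) / 4229 = 1165000/4229 = 275.6 µg/L.

276 µg/L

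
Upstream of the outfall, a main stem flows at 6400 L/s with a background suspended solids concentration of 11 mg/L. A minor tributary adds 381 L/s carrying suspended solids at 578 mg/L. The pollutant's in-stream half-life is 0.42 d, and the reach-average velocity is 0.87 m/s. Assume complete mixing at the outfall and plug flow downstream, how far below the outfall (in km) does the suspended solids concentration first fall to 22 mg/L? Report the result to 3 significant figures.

Mass balance: C = (6400·11.00 + 381.0·578.0) / 6781 = 290600/6781 = 42.86 mg/L.
Half-life 0.42 d → k = ln 2 / 0.42 = 1.650 d⁻¹.
Set 42.86·exp(−k·t) = 22 → t = ln(42.86/22)/k = 34910 s = 9.697 h.
Distance = v·t = 0.87·34910 = 30370 m = 30.37 km.

30.4 km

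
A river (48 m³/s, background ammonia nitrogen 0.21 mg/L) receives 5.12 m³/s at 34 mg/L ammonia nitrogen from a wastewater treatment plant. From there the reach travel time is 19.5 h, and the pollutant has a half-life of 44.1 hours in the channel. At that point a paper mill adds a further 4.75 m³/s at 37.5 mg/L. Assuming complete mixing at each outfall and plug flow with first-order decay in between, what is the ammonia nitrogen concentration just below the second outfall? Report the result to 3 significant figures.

5.42 mg/L

Conservation of mass: C = (48.00·0.2100 + 5.120·34.00) / 53.12 = 184.2/53.12 = 3.467 mg/L; combined flow 53.12 m³/s.
Half-life 44.1 h → k = ln 2 / 44.1 = 0.01572 h⁻¹ = 0.3772 d⁻¹.
After decay, C = 3.467 × e^(−kt) = 3.467 × 0.7360 = 2.552 mg/L.
Second outfall: C = (53.12·2.552 + 4.750·37.50)/57.87 = 5.420 mg/L.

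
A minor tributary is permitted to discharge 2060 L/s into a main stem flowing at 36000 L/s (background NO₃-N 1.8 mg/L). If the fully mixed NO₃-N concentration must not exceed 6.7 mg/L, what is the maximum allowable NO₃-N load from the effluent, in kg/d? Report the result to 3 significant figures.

16400 kg/d

Mass balance at the limit: 36000·1.800 + 2060·Cₑ = 38060·6.7 → Cₑ = 92.33 mg/L.
2060 L/s = 2.060 m³/s. Load = 2.060 m³/s × 92.33 g/m³ × 86 400 s/d = 16430 kg/d.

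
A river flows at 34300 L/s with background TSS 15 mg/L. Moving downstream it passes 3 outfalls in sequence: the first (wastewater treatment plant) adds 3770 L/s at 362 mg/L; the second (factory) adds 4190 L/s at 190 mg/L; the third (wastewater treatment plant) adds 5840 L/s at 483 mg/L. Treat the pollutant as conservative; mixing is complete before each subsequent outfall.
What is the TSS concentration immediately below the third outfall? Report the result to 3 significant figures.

Below outfall 1: Q → 38070 L/s, C = (34300·15.00 + 3770·362.0)/38070 = 49.36 mg/L.
Below outfall 2: Q → 42260 L/s, C = (38070·49.36 + 4190·190.0)/42260 = 63.31 mg/L.
Below outfall 3: Q → 48100 L/s, C = (42260·63.31 + 5840·483.0)/48100 = 114.3 mg/L.

114 mg/L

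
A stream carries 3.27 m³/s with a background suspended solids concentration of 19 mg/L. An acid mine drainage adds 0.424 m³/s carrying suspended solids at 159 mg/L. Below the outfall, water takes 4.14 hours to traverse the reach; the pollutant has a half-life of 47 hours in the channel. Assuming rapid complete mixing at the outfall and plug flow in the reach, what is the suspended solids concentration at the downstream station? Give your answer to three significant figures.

33.0 mg/L

After mixing, C = (3.270·19.00 + 0.4240·159.0) / 3.694 = 129.5/3.694 = 35.07 mg/L.
Half-life 47 h → k = ln 2 / 47 = 0.01475 h⁻¹ = 0.3539 d⁻¹.
Decay over the reach: 35.07·exp(−kt) = 35.07·0.9408 = 32.99 mg/L.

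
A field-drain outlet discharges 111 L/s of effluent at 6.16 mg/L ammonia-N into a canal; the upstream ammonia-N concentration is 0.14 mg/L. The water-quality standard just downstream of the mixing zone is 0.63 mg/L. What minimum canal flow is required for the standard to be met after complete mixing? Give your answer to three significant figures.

Set C_mix = 0.63: (Q·0.1400 + 111.0·6.160) / (Q + 111.0) = 0.63
→ Q = 111.0·(6.160 − 0.63)/(0.63 − 0.1400) = 1253 L/s.

1250 L/s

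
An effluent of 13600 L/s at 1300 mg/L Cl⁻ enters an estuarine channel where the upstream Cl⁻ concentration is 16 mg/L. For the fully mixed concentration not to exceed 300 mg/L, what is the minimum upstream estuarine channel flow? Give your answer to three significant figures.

Set C_mix = 300: (Q·16.00 + 13600·1300) / (Q + 13600) = 300
→ Q = 13600·(1300 − 300)/(300 − 16.00) = 47890 L/s.

47900 L/s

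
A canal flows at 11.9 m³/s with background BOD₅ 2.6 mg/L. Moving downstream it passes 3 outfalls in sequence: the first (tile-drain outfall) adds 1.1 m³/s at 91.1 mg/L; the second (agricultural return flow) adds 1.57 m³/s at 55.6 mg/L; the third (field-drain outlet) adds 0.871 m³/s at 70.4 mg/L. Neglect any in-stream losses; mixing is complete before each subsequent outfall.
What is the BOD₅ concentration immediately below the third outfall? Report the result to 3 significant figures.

Below outfall 1: Q → 13.00 m³/s, C = (11.90·2.600 + 1.100·91.10)/13.00 = 10.09 mg/L.
Below outfall 2: Q → 14.57 m³/s, C = (13.00·10.09 + 1.570·55.60)/14.57 = 14.99 mg/L.
Below outfall 3: Q → 15.44 m³/s, C = (14.57·14.99 + 0.8710·70.40)/15.44 = 18.12 mg/L.

18.1 mg/L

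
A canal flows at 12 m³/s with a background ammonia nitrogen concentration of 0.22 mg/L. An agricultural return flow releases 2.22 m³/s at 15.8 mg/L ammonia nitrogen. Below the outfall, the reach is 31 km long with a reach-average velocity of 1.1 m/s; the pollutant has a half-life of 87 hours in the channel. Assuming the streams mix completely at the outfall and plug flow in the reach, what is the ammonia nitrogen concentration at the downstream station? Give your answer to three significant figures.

2.49 mg/L

Conservation of mass: C = (12.00·0.2200 + 2.220·15.80) / 14.22 = 37.72/14.22 = 2.652 mg/L.
Travel time t = 31·1000 / 1.1 = 28180 s = 7.828 h.
Half-life 87 h → k = ln 2 / 87 = 0.007967 h⁻¹ = 0.1912 d⁻¹.
First-order decay: C = 2.652·exp(−k·t) = 2.652·0.9395 = 2.492 mg/L.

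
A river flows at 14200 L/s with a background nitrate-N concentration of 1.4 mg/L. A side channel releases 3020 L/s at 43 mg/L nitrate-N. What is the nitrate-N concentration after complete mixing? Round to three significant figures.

Conservation of mass: C = (14200·1.400 + 3020·43.00) / 17220 = 149700/17220 = 8.696 mg/L.

8.70 mg/L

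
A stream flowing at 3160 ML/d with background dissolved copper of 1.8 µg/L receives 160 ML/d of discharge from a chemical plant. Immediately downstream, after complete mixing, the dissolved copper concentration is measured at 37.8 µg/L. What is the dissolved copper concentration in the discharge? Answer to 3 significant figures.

Mass balance: 3160·1.800 + 160.0·Cₑ = 3320·37.80
→ Cₑ = (3320·37.80 − 3160·1.800) / 160.0 = 748.8 µg/L.

749 µg/L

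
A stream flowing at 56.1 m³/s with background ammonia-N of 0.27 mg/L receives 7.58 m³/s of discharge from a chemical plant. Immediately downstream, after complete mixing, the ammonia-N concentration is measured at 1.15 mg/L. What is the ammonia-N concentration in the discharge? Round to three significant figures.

Mass balance: 56.10·0.2700 + 7.580·Cₑ = 63.68·1.150
→ Cₑ = (63.68·1.150 − 56.10·0.2700) / 7.580 = 7.663 mg/L.

7.66 mg/L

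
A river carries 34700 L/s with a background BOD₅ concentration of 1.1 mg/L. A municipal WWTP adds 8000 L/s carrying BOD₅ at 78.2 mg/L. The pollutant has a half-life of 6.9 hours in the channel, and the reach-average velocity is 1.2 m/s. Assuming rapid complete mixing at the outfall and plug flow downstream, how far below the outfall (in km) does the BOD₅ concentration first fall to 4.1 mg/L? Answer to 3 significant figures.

57.3 km

Mixed concentration C = ΣQC/ΣQ = (34700·1.100 + 8000·78.20) / 42700 = 663800/42700 = 15.54 mg/L.
Half-life 6.9 h → k = ln 2 / 6.9 = 0.1005 h⁻¹ = 2.411 d⁻¹.
Set 15.54·exp(−k·t) = 4.1 → t = ln(15.54/4.1)/k = 47760 s = 13.27 h.
Distance = v·t = 1.2·47760 = 57310 m = 57.31 km.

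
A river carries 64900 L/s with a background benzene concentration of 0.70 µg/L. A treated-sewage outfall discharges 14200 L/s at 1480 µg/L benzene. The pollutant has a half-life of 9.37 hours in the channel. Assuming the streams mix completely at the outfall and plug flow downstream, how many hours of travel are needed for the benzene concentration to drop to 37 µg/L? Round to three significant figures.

26.7 h

Mixed concentration C = ΣQC/ΣQ = (64900·0.7000 + 14200·1480) / 79100 = 21060000/79100 = 266.3 µg/L.
Half-life 9.37 h → k = ln 2 / 9.37 = 0.07398 h⁻¹ = 1.775 d⁻¹.
266.3·exp(−k·t) = 37 → t = ln(266.3/37)/k = 96040 s = 26.68 h.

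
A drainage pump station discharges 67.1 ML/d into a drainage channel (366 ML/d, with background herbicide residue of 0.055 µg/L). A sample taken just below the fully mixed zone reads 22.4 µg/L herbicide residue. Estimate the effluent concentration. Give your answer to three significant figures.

144 µg/L

Mass balance: 366.0·0.05500 + 67.10·Cₑ = 433.1·22.40
→ Cₑ = (433.1·22.40 − 366.0·0.05500) / 67.10 = 144.3 µg/L.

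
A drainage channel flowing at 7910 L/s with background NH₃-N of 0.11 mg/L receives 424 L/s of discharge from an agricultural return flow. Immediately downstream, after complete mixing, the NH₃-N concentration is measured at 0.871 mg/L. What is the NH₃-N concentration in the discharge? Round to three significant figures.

15.1 mg/L

Mass balance: 7910·0.1100 + 424.0·Cₑ = 8334·0.8710
→ Cₑ = (8334·0.8710 − 7910·0.1100) / 424.0 = 15.07 mg/L.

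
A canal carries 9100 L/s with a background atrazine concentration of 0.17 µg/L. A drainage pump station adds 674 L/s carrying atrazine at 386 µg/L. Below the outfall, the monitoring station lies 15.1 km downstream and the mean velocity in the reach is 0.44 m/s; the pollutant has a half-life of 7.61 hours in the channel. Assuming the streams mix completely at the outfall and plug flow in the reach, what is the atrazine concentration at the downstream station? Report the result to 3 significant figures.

Conservation of mass: C = (9100·0.1700 + 674.0·386.0) / 9774 = 261700/9774 = 26.78 µg/L.
Travel time t = 15.1·1000 / 0.44 = 34320 s = 9.533 h.
Half-life 7.61 h → k = ln 2 / 7.61 = 0.09108 h⁻¹ = 2.186 d⁻¹.
First-order decay: C = 26.78·exp(−k·t) = 26.78·0.4197 = 11.24 µg/L.

11.2 µg/L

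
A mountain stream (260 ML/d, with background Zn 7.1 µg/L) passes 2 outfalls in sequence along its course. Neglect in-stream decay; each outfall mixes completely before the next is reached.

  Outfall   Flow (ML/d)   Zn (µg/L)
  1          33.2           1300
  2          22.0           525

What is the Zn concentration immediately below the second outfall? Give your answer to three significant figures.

179 µg/L

Outfall 1: combined Q = 293.2 ML/d; C = (260.0·7.100 + 33.20·1300)/293.2 = 153.5 µg/L.
Outfall 2: combined Q = 315.2 ML/d; C = (293.2·153.5 + 22.00·525.0)/315.2 = 179.4 µg/L.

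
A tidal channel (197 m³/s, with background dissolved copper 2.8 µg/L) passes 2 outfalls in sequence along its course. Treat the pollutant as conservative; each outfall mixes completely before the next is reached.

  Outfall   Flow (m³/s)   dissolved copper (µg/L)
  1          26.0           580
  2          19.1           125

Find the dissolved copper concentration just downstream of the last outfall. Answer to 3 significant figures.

74.4 µg/L

After outfall 1: Q = 197.0 + 26.00 = 223.0 m³/s; C = (197.0·2.800 + 26.00·580.0)/223.0 = 70.10 µg/L.
After outfall 2: Q = 223.0 + 19.10 = 242.1 m³/s; C = (223.0·70.10 + 19.10·125.0)/242.1 = 74.43 µg/L.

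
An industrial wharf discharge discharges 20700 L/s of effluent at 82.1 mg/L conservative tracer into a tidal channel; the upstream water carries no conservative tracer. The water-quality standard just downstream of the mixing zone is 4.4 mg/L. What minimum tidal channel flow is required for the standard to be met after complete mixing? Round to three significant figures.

366000 L/s

Set C_mix = 4.4: (Q·0 + 20700·82.10) / (Q + 20700) = 4.4
→ Q = 20700·(82.10 − 4.4)/(4.4 − 0) = 365500 L/s.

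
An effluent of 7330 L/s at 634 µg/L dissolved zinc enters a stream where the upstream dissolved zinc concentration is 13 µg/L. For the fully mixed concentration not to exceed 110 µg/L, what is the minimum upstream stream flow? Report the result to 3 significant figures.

Set C_mix = 110: (Q·13.00 + 7330·634.0) / (Q + 7330) = 110
→ Q = 7330·(634.0 − 110)/(110 − 13.00) = 39600 L/s.

39600 L/s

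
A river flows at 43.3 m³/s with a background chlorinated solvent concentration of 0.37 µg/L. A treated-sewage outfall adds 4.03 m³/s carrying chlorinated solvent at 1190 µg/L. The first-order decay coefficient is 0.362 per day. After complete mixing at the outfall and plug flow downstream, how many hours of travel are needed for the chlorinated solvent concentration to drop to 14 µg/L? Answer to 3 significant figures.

131 h

Conservation of mass: C = (43.30·0.3700 + 4.030·1190) / 47.33 = 4812/47.33 = 101.7 µg/L.
101.7·exp(−k·t) = 14 → t = ln(101.7/14)/k = 473200 s = 131.4 h.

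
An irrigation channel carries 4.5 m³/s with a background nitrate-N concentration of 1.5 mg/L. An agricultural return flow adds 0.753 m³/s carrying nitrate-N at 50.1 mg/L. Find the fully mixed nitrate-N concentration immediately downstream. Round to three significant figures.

Mass balance: C = (4.500·1.500 + 0.7530·50.10) / 5.253 = 44.48/5.253 = 8.467 mg/L.

8.47 mg/L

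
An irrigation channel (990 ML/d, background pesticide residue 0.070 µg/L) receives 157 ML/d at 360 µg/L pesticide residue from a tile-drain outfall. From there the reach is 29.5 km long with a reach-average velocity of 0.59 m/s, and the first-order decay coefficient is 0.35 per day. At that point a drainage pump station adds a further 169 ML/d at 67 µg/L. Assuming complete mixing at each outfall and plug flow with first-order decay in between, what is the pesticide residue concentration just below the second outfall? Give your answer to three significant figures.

43.7 µg/L

Mass balance: C = (990.0·0.07000 + 157.0·360.0) / 1147 = 56590/1147 = 49.34 µg/L; combined flow 1147 ML/d.
Travel time t = 29.5·1000 / 0.59 = 50000 s = 13.89 h.
After decay, C = 49.34 × e^(−kt) = 49.34 × 0.8166 = 40.29 µg/L.
At the second outfall, C = (1147·40.29 + 169.0·67.00) / (1147 + 169.0) = 43.72 µg/L.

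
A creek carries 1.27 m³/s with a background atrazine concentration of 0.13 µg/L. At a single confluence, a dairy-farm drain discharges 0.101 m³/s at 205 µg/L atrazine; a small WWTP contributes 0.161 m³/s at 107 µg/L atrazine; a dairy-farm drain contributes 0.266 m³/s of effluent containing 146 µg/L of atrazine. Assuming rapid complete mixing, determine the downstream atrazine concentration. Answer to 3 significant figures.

42.8 µg/L

Mass balance: C = (1.270·0.1300 + 0.1010·205.0 + 0.1610·107.0 + 0.2660·146.0) / 1.798 = 76.93/1.798 = 42.79 µg/L.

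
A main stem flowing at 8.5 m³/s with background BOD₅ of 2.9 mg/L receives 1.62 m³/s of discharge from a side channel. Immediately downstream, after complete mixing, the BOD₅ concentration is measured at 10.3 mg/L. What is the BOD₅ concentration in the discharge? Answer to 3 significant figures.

49.1 mg/L

Mass balance: 8.500·2.900 + 1.620·Cₑ = 10.12·10.30
→ Cₑ = (10.12·10.30 − 8.500·2.900) / 1.620 = 49.13 mg/L.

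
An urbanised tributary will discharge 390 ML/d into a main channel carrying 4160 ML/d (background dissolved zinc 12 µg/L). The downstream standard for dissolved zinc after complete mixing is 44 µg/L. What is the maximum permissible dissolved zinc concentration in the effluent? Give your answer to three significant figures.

385 µg/L

At the limit, (Qr·Cr + Qe·Cₑ)/(Qr + Qe) = 44:
Cₑ = (4550·44 − 4160·12.00) / 390.0 = 385.3 µg/L.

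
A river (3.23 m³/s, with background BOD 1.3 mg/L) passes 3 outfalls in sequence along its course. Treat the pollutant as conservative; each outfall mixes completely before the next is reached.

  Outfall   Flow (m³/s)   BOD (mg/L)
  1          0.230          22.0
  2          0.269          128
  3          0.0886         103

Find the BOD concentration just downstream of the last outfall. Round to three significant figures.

13.8 mg/L

After outfall 1: Q = 3.230 + 0.2300 = 3.460 m³/s; C = (3.230·1.300 + 0.2300·22.00)/3.460 = 2.676 mg/L.
After outfall 2: Q = 3.460 + 0.2690 = 3.729 m³/s; C = (3.460·2.676 + 0.2690·128.0)/3.729 = 11.72 mg/L.
After outfall 3: Q = 3.729 + 0.08860 = 3.818 m³/s; C = (3.729·11.72 + 0.08860·103.0)/3.818 = 13.84 mg/L.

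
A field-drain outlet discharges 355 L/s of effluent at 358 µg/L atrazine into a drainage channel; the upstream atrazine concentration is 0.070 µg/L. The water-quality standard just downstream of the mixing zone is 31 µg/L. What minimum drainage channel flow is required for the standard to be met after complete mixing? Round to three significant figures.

Set C_mix = 31: (Q·0.07000 + 355.0·358.0) / (Q + 355.0) = 31
→ Q = 355.0·(358.0 − 31)/(31 − 0.07000) = 3753 L/s.

3750 L/s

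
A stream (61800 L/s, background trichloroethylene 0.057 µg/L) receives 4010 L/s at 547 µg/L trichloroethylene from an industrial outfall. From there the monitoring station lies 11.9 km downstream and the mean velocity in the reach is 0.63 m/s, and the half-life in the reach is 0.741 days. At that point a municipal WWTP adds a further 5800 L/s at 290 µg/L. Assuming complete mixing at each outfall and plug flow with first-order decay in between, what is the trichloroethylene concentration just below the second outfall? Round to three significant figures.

Mass balance: C = (61800·0.05700 + 4010·547.0) / 65810 = 2197000/65810 = 33.38 µg/L; combined flow 65810 L/s.
Travel time t = 11.9·1000 / 0.63 = 18890 s = 5.247 h.
Half-life 0.741 d → k = ln 2 / 0.741 = 0.9354 d⁻¹.
Decay over the reach: 33.38·exp(−kt) = 33.38·0.8151 = 27.21 µg/L.
Second outfall: C = (65810·27.21 + 5800·290.0)/71610 = 48.49 µg/L.

48.5 µg/L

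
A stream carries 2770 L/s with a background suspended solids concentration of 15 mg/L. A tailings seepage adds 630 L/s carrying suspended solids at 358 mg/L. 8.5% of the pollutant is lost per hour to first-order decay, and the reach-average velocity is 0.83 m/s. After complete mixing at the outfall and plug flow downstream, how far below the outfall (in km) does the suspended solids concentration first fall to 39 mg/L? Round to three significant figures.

After mixing, C = (2770·15.00 + 630.0·358.0) / 3400 = 267100/3400 = 78.56 mg/L.
8.5%/h lost → k = −ln(1 − 0.085) = 0.08883 h⁻¹.
Set 78.56·exp(−k·t) = 39 → t = ln(78.56/39)/k = 28380 s = 7.883 h.
Distance = v·t = 0.83·28380 = 23550 m = 23.55 km.

23.6 km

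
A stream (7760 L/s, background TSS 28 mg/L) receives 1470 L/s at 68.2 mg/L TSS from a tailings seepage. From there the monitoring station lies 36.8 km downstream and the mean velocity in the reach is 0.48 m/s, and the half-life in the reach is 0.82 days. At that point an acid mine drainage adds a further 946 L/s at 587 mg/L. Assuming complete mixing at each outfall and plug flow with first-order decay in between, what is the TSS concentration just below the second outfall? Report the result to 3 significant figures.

Conservation of mass: C = (7760·28.00 + 1470·68.20) / 9230 = 317500/9230 = 34.40 mg/L; combined flow 9230 L/s.
Travel time t = 36.8·1000 / 0.48 = 76670 s = 21.30 h.
Half-life 0.82 d → k = ln 2 / 0.82 = 0.8453 d⁻¹.
Decay over the reach: 34.40·exp(−kt) = 34.40·0.4723 = 16.25 mg/L.
Second outfall: C = (9230·16.25 + 946.0·587.0)/10180 = 69.31 mg/L.

69.3 mg/L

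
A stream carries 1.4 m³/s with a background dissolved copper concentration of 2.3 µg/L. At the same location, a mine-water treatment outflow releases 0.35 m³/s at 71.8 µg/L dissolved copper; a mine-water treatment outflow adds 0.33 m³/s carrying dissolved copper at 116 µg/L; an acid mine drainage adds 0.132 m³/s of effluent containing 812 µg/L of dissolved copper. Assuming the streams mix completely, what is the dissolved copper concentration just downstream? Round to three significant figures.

Conservation of mass: C = (1.400·2.300 + 0.3500·71.80 + 0.3300·116.0 + 0.1320·812.0) / 2.212 = 173.8/2.212 = 78.58 µg/L.

78.6 µg/L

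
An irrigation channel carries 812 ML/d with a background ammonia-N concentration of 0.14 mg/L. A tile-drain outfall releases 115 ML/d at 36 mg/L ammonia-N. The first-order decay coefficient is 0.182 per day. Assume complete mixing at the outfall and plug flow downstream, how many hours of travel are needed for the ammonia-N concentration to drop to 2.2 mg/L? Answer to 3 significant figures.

96.9 h

Flow-weighted average: C = (812.0·0.1400 + 115.0·36.00) / 927.0 = 4254/927.0 = 4.589 mg/L.
4.589·exp(−k·t) = 2.2 → t = ln(4.589/2.2)/k = 349000 s = 96.94 h.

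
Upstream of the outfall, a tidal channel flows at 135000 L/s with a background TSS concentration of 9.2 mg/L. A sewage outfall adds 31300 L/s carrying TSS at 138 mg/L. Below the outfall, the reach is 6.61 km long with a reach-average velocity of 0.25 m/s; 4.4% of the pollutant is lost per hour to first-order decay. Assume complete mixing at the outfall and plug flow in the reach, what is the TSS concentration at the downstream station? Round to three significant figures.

24.0 mg/L

Flow-weighted average: C = (135000·9.200 + 31300·138.0) / 166300 = 5561000/166300 = 33.44 mg/L.
Travel time t = 6.61·1000 / 0.25 = 26440 s = 7.344 h.
4.4%/h lost → k = −ln(1 − 0.044) = 0.04500 h⁻¹.
Applying C = C₀e^(−kt): 33.44 × 0.7186 = 24.03 mg/L.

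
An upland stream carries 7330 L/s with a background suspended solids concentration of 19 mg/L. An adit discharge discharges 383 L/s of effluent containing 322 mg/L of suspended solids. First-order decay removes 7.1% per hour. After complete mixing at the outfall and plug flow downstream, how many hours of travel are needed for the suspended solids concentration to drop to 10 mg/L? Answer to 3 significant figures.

16.6 h

Conservation of mass: C = (7330·19.00 + 383.0·322.0) / 7713 = 262600/7713 = 34.05 mg/L.
7.1%/h lost → k = −ln(1 − 0.071) = 0.07365 h⁻¹.
34.05·exp(−k·t) = 10 → t = ln(34.05/10)/k = 59890 s = 16.64 h.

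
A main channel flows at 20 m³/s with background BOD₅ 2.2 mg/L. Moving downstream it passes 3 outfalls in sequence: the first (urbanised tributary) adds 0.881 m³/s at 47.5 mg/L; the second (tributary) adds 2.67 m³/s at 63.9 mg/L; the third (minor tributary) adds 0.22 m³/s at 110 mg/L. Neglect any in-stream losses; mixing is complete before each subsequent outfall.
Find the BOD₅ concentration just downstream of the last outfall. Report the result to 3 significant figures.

Outfall 1: combined Q = 20.88 m³/s; C = (20.00·2.200 + 0.8810·47.50)/20.88 = 4.111 mg/L.
Outfall 2: combined Q = 23.55 m³/s; C = (20.88·4.111 + 2.670·63.90)/23.55 = 10.89 mg/L.
Outfall 3: combined Q = 23.77 m³/s; C = (23.55·10.89 + 0.2200·110.0)/23.77 = 11.81 mg/L.

11.8 mg/L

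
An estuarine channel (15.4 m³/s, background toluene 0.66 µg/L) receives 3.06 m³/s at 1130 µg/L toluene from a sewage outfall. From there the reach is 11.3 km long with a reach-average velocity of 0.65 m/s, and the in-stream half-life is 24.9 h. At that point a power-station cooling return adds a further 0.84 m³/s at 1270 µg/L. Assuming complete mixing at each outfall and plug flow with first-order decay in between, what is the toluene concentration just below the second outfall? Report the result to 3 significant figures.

Conservation of mass: C = (15.40·0.6600 + 3.060·1130) / 18.46 = 3468/18.46 = 187.9 µg/L; combined flow 18.46 m³/s.
Travel time t = 11.3·1000 / 0.65 = 17380 s = 4.829 h.
Half-life 24.9 h → k = ln 2 / 24.9 = 0.02784 h⁻¹ = 0.6681 d⁻¹.
First-order decay: C = 187.9·exp(−k·t) = 187.9·0.8742 = 164.2 µg/L.
At the second outfall, C = (18.46·164.2 + 0.8400·1270) / (18.46 + 0.8400) = 212.4 µg/L.

212 µg/L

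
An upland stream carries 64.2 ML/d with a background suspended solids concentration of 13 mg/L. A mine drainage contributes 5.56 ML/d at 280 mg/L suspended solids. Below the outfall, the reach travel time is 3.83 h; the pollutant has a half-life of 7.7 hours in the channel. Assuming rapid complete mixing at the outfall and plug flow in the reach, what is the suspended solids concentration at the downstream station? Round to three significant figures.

Mass balance: C = (64.20·13.00 + 5.560·280.0) / 69.76 = 2391/69.76 = 34.28 mg/L.
Half-life 7.7 h → k = ln 2 / 7.7 = 0.09002 h⁻¹ = 2.160 d⁻¹.
First-order decay: C = 34.28·exp(−k·t) = 34.28·0.7084 = 24.28 mg/L.

24.3 mg/L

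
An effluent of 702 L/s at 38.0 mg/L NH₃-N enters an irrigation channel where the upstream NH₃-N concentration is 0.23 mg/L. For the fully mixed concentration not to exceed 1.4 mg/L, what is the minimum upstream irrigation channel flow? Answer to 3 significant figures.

Set C_mix = 1.4: (Q·0.2300 + 702.0·38.00) / (Q + 702.0) = 1.4
→ Q = 702.0·(38.00 − 1.4)/(1.4 − 0.2300) = 21960 L/s.

22000 L/s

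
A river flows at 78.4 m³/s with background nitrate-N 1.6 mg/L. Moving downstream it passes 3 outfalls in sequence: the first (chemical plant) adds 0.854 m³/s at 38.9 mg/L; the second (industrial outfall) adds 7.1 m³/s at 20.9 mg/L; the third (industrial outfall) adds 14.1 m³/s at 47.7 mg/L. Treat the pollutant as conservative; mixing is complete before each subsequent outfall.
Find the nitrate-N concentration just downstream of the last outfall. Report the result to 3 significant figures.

After outfall 1: Q = 78.40 + 0.8540 = 79.25 m³/s; C = (78.40·1.600 + 0.8540·38.90)/79.25 = 2.002 mg/L.
After outfall 2: Q = 79.25 + 7.100 = 86.35 m³/s; C = (79.25·2.002 + 7.100·20.90)/86.35 = 3.556 mg/L.
After outfall 3: Q = 86.35 + 14.10 = 100.5 m³/s; C = (86.35·3.556 + 14.10·47.70)/100.5 = 9.752 mg/L.

9.75 mg/L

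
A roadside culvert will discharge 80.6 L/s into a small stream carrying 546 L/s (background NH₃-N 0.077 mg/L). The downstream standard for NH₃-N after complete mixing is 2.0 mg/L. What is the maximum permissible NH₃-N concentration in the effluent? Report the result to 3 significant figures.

15.0 mg/L

At the limit, (Qr·Cr + Qe·Cₑ)/(Qr + Qe) = 2.0:
Cₑ = (626.6·2.0 − 546.0·0.07700) / 80.60 = 15.03 mg/L.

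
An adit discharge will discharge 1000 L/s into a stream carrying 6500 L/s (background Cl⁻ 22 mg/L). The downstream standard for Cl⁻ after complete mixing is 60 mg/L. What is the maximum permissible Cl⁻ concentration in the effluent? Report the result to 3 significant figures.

At the limit, (Qr·Cr + Qe·Cₑ)/(Qr + Qe) = 60:
Cₑ = (7500·60 − 6500·22.00) / 1000 = 307.0 mg/L.

307 mg/L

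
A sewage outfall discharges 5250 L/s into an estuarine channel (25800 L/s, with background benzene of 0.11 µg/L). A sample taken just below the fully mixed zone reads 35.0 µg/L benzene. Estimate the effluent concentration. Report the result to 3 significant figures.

206 µg/L

Mass balance: 25800·0.1100 + 5250·Cₑ = 31050·35.00
→ Cₑ = (31050·35.00 − 25800·0.1100) / 5250 = 206.5 µg/L.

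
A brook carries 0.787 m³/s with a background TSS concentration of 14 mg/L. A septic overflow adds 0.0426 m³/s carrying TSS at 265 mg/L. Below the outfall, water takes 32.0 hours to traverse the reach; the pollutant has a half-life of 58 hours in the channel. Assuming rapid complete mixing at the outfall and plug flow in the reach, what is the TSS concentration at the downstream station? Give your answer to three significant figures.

18.3 mg/L

Conservation of mass: C = (0.7870·14.00 + 0.04260·265.0) / 0.8296 = 22.31/0.8296 = 26.89 mg/L.
Half-life 58 h → k = ln 2 / 58 = 0.01195 h⁻¹ = 0.2868 d⁻¹.
Applying C = C₀e^(−kt): 26.89 × 0.6822 = 18.34 mg/L.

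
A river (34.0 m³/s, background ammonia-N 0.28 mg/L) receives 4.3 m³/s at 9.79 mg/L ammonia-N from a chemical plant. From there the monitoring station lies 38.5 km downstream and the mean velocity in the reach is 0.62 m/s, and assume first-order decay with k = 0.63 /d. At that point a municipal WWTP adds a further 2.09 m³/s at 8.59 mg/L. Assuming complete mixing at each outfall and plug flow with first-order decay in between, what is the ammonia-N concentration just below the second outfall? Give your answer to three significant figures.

1.26 mg/L

Flow-weighted average: C = (34.00·0.2800 + 4.300·9.790) / 38.30 = 51.62/38.30 = 1.348 mg/L; combined flow 38.30 m³/s.
Travel time t = 38.5·1000 / 0.62 = 62100 s = 17.25 h.
First-order decay: C = 1.348·exp(−k·t) = 1.348·0.6359 = 0.8569 mg/L.
Second outfall: C = (38.30·0.8569 + 2.090·8.590)/40.39 = 1.257 mg/L.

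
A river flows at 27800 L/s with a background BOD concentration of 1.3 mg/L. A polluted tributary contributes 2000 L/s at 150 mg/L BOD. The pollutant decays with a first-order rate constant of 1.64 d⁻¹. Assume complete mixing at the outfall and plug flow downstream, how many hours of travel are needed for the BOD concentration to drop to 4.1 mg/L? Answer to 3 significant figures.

Mixed concentration C = ΣQC/ΣQ = (27800·1.300 + 2000·150.0) / 29800 = 336100/29800 = 11.28 mg/L.
11.28·exp(−k·t) = 4.1 → t = ln(11.28/4.1)/k = 53320 s = 14.81 h.

14.8 h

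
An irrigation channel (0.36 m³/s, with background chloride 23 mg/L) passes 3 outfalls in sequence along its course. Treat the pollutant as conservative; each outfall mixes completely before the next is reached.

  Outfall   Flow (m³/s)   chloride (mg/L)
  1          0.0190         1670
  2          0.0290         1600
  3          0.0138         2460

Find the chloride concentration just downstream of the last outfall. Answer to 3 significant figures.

Outfall 1: combined Q = 0.3790 m³/s; C = (0.3600·23.00 + 0.01900·1670)/0.3790 = 105.6 mg/L.
Outfall 2: combined Q = 0.4080 m³/s; C = (0.3790·105.6 + 0.02900·1600)/0.4080 = 211.8 mg/L.
Outfall 3: combined Q = 0.4218 m³/s; C = (0.4080·211.8 + 0.01380·2460)/0.4218 = 285.3 mg/L.

285 mg/L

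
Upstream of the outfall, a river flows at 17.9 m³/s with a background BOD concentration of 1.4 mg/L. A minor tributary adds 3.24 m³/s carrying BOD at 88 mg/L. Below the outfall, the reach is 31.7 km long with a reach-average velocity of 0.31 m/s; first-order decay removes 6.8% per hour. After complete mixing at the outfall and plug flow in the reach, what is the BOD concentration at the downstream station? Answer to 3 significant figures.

Mixed concentration C = ΣQC/ΣQ = (17.90·1.400 + 3.240·88.00) / 21.14 = 310.2/21.14 = 14.67 mg/L.
Travel time t = 31.7·1000 / 0.31 = 102300 s = 28.41 h.
6.8%/h lost → k = −ln(1 − 0.068) = 0.07042 h⁻¹.
First-order decay: C = 14.67·exp(−k·t) = 14.67·0.1353 = 1.985 mg/L.

1.99 mg/L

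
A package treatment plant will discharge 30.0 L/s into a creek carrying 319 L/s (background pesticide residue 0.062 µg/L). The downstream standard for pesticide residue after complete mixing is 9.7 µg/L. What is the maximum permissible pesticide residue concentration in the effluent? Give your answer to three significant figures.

112 µg/L

At the limit, (Qr·Cr + Qe·Cₑ)/(Qr + Qe) = 9.7:
Cₑ = (349.0·9.7 − 319.0·0.06200) / 30.00 = 112.2 µg/L.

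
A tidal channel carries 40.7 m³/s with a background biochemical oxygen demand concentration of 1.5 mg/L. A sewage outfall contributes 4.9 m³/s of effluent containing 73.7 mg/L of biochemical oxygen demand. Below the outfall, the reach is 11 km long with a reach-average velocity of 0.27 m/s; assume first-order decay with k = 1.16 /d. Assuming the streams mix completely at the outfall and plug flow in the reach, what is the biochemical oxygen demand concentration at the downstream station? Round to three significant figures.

Conservation of mass: C = (40.70·1.500 + 4.900·73.70) / 45.60 = 422.2/45.60 = 9.258 mg/L.
Travel time t = 11·1000 / 0.27 = 40740 s = 11.32 h.
First-order decay: C = 9.258·exp(−k·t) = 9.258·0.5787 = 5.358 mg/L.

5.36 mg/L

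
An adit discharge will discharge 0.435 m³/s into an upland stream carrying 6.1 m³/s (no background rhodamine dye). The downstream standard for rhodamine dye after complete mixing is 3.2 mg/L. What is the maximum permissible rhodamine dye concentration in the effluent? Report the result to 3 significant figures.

At the limit, (Qr·Cr + Qe·Cₑ)/(Qr + Qe) = 3.2:
Cₑ = (6.535·3.2 − 6.100·0) / 0.4350 = 48.07 mg/L.

48.1 mg/L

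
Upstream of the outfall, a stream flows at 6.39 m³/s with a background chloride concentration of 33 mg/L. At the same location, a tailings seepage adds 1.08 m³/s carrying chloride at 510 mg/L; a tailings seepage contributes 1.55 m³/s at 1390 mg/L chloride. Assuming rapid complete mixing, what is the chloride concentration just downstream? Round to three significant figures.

323 mg/L

After mixing, C = (6.390·33.00 + 1.080·510.0 + 1.550·1390) / 9.020 = 2916/9.020 = 323.3 mg/L.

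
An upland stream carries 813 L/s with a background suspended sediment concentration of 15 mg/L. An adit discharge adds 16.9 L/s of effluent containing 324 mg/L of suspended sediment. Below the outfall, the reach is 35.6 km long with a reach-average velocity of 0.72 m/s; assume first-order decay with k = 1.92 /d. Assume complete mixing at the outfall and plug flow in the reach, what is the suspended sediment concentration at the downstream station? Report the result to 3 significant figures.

Mixed concentration C = ΣQC/ΣQ = (813.0·15.00 + 16.90·324.0) / 829.9 = 17670/829.9 = 21.29 mg/L.
Travel time t = 35.6·1000 / 0.72 = 49440 s = 13.73 h.
After decay, C = 21.29 × e^(−kt) = 21.29 × 0.3333 = 7.096 mg/L.

7.10 mg/L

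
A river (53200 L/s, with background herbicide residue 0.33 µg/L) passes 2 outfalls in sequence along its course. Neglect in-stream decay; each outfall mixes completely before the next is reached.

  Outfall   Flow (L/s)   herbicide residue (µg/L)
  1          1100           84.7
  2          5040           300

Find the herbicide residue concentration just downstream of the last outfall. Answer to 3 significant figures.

Outfall 1: combined Q = 54300 L/s; C = (53200·0.3300 + 1100·84.70)/54300 = 2.039 µg/L.
Outfall 2: combined Q = 59340 L/s; C = (54300·2.039 + 5040·300.0)/59340 = 27.35 µg/L.

27.3 µg/L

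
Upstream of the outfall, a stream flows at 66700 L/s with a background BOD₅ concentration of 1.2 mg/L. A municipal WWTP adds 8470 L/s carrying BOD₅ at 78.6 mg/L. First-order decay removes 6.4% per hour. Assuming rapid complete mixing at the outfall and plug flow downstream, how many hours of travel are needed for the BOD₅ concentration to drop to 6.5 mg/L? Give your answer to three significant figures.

6.39 h

After mixing, C = (66700·1.200 + 8470·78.60) / 75170 = 745800/75170 = 9.921 mg/L.
6.4%/h lost → k = −ln(1 − 0.064) = 0.06614 h⁻¹.
9.921·exp(−k·t) = 6.5 → t = ln(9.921/6.5)/k = 23020 s = 6.394 h.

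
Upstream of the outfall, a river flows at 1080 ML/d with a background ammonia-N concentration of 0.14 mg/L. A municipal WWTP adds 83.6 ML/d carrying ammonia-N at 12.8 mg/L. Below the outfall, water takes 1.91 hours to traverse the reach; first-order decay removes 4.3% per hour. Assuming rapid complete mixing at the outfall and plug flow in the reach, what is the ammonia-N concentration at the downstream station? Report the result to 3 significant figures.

Mass balance: C = (1080·0.1400 + 83.60·12.80) / 1164 = 1221/1164 = 1.050 mg/L.
4.3%/h lost → k = −ln(1 − 0.043) = 0.04395 h⁻¹.
First-order decay: C = 1.050·exp(−k·t) = 1.050·0.9195 = 0.9651 mg/L.

0.965 mg/L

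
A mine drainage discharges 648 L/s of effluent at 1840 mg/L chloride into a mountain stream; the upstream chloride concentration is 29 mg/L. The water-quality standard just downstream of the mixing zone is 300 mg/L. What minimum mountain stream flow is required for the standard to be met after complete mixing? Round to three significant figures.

3680 L/s

Set C_mix = 300: (Q·29.00 + 648.0·1840) / (Q + 648.0) = 300
→ Q = 648.0·(1840 − 300)/(300 − 29.00) = 3682 L/s.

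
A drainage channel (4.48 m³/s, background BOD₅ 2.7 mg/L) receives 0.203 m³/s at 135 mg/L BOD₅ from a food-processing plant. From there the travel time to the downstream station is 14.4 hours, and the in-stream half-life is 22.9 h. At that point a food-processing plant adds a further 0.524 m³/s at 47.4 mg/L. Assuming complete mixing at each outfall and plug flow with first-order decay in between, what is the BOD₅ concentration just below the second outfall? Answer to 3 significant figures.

Mixed concentration C = ΣQC/ΣQ = (4.480·2.700 + 0.2030·135.0) / 4.683 = 39.50/4.683 = 8.435 mg/L; combined flow 4.683 m³/s.
Half-life 22.9 h → k = ln 2 / 22.9 = 0.03027 h⁻¹ = 0.7264 d⁻¹.
Applying C = C₀e^(−kt): 8.435 × 0.6467 = 5.455 mg/L.
Second outfall: C = (4.683·5.455 + 0.5240·47.40)/5.207 = 9.676 mg/L.

9.68 mg/L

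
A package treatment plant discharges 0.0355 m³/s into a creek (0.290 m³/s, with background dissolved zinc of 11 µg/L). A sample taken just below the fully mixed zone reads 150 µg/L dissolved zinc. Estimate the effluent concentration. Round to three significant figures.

Mass balance: 0.2900·11.00 + 0.03550·Cₑ = 0.3255·150.0
→ Cₑ = (0.3255·150.0 − 0.2900·11.00) / 0.03550 = 1285 µg/L.

1290 µg/L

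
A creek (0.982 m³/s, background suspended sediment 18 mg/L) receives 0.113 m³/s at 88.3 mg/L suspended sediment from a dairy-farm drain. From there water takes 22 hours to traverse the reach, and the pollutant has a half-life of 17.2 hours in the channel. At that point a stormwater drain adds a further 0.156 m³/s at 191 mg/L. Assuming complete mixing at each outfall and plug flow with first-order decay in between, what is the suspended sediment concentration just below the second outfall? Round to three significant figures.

Mass balance: C = (0.9820·18.00 + 0.1130·88.30) / 1.095 = 27.65/1.095 = 25.25 mg/L; combined flow 1.095 m³/s.
Half-life 17.2 h → k = ln 2 / 17.2 = 0.04030 h⁻¹ = 0.9672 d⁻¹.
First-order decay: C = 25.25·exp(−k·t) = 25.25·0.4121 = 10.41 mg/L.
Second outfall: C = (1.095·10.41 + 0.1560·191.0)/1.251 = 32.93 mg/L.

32.9 mg/L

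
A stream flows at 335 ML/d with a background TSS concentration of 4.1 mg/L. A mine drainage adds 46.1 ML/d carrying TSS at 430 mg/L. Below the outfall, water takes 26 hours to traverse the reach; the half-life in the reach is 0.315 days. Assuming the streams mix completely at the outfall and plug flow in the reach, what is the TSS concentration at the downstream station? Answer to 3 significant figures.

Mixed concentration C = ΣQC/ΣQ = (335.0·4.100 + 46.10·430.0) / 381.1 = 21200/381.1 = 55.62 mg/L.
Half-life 0.315 d → k = ln 2 / 0.315 = 2.200 d⁻¹.
Decay over the reach: 55.62·exp(−kt) = 55.62·0.09220 = 5.128 mg/L.

5.13 mg/L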